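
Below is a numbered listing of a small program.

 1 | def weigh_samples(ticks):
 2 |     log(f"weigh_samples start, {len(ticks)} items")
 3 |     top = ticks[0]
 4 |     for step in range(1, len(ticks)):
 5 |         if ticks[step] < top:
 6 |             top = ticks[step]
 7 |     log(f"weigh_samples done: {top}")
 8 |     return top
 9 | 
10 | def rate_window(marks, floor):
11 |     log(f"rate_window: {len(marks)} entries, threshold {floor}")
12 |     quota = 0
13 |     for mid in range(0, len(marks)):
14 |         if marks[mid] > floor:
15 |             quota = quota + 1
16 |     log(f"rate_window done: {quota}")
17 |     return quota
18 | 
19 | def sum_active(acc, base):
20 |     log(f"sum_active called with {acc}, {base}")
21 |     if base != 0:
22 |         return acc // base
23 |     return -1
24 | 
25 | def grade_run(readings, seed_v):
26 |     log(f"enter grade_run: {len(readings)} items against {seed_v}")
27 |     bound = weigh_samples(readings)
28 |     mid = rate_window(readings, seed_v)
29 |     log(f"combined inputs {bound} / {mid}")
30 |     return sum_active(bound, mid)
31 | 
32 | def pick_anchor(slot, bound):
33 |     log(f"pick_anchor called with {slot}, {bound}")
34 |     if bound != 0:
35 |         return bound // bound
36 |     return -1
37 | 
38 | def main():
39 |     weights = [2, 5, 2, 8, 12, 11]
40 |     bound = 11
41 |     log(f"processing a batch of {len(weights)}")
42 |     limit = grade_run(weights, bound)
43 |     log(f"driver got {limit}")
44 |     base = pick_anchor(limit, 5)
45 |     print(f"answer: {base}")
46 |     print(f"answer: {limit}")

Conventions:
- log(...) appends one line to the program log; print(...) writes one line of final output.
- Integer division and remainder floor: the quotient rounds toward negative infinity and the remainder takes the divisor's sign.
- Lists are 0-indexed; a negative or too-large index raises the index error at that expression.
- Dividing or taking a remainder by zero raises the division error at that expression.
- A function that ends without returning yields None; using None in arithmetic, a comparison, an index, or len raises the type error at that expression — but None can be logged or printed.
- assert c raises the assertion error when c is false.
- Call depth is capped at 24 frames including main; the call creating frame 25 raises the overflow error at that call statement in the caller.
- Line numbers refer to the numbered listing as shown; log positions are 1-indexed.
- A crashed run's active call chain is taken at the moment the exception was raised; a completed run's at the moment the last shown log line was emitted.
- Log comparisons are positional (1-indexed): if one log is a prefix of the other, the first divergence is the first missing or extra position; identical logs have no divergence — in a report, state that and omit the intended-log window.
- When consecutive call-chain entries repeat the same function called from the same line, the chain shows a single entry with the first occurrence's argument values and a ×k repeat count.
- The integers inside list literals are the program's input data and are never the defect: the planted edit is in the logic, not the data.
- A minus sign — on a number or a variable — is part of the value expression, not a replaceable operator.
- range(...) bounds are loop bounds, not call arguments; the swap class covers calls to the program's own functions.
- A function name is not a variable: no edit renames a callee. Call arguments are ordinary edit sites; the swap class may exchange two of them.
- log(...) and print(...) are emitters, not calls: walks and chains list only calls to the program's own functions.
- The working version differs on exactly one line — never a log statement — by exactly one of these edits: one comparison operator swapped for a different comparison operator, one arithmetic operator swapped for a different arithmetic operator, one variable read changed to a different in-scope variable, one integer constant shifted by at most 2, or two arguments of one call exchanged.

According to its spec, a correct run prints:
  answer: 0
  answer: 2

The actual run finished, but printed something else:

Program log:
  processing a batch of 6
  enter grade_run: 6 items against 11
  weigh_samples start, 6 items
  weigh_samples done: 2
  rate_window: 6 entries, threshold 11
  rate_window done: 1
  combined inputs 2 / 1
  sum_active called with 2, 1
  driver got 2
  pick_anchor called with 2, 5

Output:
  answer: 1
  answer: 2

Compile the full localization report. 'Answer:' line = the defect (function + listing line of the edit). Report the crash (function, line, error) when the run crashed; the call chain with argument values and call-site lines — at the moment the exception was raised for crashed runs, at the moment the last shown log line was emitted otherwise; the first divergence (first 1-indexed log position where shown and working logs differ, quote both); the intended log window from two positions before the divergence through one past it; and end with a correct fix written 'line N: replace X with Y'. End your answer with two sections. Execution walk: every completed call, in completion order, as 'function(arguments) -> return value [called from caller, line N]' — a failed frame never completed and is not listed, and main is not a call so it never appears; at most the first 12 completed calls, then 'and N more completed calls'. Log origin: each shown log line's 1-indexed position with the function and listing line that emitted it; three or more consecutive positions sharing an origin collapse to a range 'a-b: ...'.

Answer: the defect is in pick_anchor at line 35.
The tell: Nothing in the log betrays the bug — only the output does.
Call chain: main -> pick_anchor(2, 5) (called at line 44).
First divergence: none (the log streams are identical).
Execution walk:
  weigh_samples([2, 5, 2, 8, 12, 11]) -> 2  [called from grade_run, line 27]
  rate_window([2, 5, 2, 8, 12, 11], 11) -> 1  [called from grade_run, line 28]
  sum_active(2, 1) -> 2  [called from grade_run, line 30]
  grade_run([2, 5, 2, 8, 12, 11], 11) -> 2  [called from main, line 42]
  pick_anchor(2, 5) -> 1  [called from main, line 44]
Origin of each log line:
  1 — main, line 41
  2 — grade_run, line 26
  3 — weigh_samples, line 2
  4 — weigh_samples, line 7
  5 — rate_window, line 11
  6 — rate_window, line 16
  7 — grade_run, line 29
  8 — sum_active, line 20
  9 — main, line 43
  10 — pick_anchor, line 33
A correct fix: line 35: replace `bound // bound` with `slot // bound`.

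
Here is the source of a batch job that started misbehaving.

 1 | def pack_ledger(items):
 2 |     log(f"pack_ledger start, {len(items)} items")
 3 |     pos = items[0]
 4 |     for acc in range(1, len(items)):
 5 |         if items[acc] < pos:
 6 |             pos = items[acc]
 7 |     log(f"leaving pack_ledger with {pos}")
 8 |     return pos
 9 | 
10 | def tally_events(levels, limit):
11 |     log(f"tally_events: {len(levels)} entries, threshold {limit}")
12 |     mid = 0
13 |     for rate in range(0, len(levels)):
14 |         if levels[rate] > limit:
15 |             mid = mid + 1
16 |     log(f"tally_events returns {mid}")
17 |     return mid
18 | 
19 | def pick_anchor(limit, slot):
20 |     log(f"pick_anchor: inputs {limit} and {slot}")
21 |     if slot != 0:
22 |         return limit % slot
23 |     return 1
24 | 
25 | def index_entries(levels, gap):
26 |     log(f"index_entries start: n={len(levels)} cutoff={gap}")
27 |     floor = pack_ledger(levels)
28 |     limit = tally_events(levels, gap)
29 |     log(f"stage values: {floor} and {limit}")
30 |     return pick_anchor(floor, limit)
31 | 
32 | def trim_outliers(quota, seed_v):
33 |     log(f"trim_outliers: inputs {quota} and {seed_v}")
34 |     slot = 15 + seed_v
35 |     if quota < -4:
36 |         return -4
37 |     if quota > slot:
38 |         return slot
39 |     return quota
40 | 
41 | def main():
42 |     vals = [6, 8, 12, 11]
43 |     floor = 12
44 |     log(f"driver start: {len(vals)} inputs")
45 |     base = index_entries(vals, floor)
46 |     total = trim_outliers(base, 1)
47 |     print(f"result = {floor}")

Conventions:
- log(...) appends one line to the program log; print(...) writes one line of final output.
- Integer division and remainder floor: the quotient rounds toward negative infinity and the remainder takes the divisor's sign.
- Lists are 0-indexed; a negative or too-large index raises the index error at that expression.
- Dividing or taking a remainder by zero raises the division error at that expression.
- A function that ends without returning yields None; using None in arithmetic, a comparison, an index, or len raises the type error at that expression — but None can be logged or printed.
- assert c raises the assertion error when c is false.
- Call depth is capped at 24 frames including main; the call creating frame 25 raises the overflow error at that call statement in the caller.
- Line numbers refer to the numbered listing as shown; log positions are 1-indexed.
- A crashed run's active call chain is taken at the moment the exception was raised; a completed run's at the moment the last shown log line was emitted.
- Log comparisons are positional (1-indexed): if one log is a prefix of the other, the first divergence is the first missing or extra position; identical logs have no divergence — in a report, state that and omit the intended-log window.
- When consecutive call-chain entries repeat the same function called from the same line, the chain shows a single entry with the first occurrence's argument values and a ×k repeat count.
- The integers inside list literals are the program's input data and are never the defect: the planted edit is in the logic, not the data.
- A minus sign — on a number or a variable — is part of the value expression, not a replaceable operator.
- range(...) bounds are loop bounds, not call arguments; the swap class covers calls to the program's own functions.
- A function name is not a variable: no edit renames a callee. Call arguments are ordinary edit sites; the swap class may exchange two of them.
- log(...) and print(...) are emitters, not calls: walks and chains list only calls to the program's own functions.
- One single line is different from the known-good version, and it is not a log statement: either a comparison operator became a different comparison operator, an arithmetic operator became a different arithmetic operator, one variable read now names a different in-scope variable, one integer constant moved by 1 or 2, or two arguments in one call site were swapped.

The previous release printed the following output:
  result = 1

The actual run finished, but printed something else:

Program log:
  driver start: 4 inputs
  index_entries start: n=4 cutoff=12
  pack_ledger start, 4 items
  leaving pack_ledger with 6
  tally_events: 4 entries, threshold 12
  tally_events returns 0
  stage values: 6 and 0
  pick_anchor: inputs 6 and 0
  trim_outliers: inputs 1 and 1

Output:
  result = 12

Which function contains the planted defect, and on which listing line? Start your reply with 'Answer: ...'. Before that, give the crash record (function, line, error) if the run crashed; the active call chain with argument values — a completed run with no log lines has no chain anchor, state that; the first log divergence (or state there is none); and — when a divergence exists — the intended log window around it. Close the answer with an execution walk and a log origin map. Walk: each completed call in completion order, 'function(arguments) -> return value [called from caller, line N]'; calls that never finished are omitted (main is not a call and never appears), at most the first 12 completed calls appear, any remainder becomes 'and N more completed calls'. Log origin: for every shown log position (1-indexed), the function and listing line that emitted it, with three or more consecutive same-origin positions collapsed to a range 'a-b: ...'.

Answer: the defect is in main at line 47.
The tell: Log streams are identical — the defect surfaces only in the printed output.
Call chain: main -> trim_outliers(1, 1) (called at line 46).
First divergence: none; the two logs match at every position.
Execution walk:
  pack_ledger([6, 8, 12, 11]) -> 6  [called from index_entries, line 27]
  tally_events([6, 8, 12, 11], 12) -> 0  [called from index_entries, line 28]
  pick_anchor(6, 0) -> 1  [called from index_entries, line 30]
  index_entries([6, 8, 12, 11], 12) -> 1  [called from main, line 45]
  trim_outliers(1, 1) -> 1  [called from main, line 46]
Log line origins:
  1 — main, line 44
  2 — index_entries, line 26
  3 — pack_ledger, line 2
  4 — pack_ledger, line 7
  5 — tally_events, line 11
  6 — tally_events, line 16
  7 — index_entries, line 29
  8 — pick_anchor, line 20
  9 — trim_outliers, line 33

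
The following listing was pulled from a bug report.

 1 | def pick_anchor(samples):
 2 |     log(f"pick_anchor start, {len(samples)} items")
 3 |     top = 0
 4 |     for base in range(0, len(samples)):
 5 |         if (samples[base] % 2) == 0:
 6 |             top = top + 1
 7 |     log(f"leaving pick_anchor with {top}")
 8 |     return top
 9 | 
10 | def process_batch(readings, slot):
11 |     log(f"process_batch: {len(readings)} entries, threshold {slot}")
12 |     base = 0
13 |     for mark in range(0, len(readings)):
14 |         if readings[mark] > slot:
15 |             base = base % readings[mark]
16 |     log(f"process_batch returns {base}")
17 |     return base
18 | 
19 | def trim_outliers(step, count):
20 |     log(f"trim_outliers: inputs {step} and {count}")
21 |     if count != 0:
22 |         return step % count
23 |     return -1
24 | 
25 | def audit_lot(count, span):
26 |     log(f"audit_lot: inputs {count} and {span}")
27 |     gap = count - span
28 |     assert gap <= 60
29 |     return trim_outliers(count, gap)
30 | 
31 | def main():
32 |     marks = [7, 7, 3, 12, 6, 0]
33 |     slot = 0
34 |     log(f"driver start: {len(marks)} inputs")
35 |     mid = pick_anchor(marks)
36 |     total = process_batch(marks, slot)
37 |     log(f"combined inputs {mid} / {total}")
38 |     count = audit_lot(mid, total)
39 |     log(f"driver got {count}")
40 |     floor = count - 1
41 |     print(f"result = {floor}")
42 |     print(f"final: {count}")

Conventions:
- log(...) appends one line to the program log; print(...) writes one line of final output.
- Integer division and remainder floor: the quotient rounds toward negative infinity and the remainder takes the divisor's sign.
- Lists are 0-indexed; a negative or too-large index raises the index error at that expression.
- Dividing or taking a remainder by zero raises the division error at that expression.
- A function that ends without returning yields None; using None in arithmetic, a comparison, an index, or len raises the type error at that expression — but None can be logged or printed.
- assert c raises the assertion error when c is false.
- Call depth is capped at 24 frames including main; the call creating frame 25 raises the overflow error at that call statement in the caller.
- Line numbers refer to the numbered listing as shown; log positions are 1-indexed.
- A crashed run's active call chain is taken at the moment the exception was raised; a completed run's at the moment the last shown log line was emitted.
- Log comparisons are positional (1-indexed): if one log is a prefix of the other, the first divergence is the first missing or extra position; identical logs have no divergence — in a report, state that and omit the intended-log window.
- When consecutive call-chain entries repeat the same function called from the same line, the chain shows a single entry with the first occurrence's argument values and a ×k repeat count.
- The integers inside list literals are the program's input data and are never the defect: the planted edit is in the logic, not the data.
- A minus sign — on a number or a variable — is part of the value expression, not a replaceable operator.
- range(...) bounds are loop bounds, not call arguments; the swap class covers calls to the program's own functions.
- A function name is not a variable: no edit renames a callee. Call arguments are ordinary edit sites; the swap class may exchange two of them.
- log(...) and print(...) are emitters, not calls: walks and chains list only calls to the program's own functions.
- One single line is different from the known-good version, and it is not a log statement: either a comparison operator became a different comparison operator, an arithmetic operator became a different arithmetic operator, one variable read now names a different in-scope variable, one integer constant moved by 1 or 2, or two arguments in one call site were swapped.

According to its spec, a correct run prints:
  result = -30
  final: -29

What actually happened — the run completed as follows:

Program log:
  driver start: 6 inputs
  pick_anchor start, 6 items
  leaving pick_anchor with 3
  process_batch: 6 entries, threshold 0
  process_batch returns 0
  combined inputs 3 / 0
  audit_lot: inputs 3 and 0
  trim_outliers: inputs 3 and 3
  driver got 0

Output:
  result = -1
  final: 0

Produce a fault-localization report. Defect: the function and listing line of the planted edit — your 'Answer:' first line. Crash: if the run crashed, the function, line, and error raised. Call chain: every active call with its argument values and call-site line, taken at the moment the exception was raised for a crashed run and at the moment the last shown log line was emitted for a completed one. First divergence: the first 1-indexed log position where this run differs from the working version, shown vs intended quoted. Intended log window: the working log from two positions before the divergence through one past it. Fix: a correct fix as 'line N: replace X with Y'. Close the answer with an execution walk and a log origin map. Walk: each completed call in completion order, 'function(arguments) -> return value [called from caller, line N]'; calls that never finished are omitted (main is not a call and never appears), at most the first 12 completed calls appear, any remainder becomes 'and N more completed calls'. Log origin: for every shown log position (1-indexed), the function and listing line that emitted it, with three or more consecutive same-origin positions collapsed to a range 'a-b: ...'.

Answer: the defect is in process_batch at line 15.
Key observation: Position 5 is the first bad log line: 'process_batch returns 0' should read 'process_batch returns 35'.
Call chain: main.
First divergence: position 5 — the shown line 'process_batch returns 0' should read 'process_batch returns 35'.
Intended log window:
  3: leaving pick_anchor with 3
  4: process_batch: 6 entries, threshold 0
  5: process_batch returns 35
  6: combined inputs 3 / 35
Execution walk:
  pick_anchor([7, 7, 3, 12, 6, 0]) -> 3  [called from main, line 35]
  process_batch([7, 7, 3, 12, 6, 0], 0) -> 0  [called from main, line 36]
  trim_outliers(3, 3) -> 0  [called from audit_lot, line 29]
  audit_lot(3, 0) -> 0  [called from main, line 38]
Log line origins:
  1: logged in main at line 34
  2: logged in pick_anchor at line 2
  3: logged in pick_anchor at line 7
  4: logged in process_batch at line 11
  5: logged in process_batch at line 16
  6: logged in main at line 37
  7: logged in audit_lot at line 26
  8: logged in trim_outliers at line 20
  9: logged in main at line 39
A correct fix: line 15: replace `%` with `+`.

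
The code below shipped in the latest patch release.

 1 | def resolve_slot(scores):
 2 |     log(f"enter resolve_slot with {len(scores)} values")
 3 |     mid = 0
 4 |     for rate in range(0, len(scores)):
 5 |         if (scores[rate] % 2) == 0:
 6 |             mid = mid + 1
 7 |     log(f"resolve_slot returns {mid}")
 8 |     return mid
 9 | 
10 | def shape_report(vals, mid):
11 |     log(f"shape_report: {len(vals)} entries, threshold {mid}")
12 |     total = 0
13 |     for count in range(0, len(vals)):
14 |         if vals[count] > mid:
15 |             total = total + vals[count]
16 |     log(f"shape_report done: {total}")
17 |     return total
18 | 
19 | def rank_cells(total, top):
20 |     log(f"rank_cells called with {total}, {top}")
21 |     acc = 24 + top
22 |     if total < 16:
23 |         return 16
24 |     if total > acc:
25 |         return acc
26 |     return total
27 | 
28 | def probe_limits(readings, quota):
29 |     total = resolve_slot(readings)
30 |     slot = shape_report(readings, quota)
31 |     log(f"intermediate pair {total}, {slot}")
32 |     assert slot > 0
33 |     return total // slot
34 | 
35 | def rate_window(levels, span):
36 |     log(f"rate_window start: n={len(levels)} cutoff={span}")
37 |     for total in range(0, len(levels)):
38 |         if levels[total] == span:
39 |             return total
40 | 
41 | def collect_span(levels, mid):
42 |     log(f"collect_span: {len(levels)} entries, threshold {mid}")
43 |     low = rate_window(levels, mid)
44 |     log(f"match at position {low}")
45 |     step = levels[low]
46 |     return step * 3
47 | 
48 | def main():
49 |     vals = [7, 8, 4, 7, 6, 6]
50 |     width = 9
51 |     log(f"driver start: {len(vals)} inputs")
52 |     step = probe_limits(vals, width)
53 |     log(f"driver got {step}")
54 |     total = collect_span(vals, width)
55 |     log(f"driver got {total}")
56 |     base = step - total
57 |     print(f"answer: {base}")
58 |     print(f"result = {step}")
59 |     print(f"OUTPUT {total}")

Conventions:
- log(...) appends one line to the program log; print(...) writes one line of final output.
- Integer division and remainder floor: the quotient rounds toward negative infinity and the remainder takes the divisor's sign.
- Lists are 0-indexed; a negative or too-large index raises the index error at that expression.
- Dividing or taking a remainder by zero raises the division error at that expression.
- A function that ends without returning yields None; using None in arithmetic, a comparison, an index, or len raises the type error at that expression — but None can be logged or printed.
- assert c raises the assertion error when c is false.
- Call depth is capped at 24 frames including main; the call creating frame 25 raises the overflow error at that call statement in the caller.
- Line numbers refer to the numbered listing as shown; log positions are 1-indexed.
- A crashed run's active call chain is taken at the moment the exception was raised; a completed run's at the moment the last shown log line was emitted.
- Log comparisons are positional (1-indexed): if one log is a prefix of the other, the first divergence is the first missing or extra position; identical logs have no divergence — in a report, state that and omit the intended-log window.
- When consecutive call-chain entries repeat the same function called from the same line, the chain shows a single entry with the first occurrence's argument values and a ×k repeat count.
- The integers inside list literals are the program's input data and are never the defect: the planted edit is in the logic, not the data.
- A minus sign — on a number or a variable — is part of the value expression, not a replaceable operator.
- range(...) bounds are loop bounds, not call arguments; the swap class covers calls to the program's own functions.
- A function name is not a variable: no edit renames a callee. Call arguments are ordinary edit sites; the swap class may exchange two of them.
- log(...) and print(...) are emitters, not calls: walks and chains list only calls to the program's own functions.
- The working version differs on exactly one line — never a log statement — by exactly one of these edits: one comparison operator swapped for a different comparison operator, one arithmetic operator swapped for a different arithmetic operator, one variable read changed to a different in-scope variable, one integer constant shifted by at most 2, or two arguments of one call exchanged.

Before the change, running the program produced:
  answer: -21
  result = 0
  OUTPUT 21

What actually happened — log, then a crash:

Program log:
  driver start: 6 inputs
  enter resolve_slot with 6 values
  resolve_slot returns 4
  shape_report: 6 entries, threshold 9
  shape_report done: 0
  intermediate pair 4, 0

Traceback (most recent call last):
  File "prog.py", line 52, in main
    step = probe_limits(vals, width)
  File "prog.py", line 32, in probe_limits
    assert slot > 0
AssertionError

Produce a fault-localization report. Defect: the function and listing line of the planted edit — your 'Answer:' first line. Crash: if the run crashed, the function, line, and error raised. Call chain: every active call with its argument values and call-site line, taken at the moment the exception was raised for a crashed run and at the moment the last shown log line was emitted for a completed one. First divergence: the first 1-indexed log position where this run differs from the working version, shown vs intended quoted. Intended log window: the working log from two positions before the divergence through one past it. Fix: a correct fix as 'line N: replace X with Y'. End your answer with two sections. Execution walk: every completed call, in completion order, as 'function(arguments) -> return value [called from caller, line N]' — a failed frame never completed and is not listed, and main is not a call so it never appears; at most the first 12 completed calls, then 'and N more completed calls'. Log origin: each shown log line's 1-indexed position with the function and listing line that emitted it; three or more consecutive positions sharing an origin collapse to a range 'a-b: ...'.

Answer: the defect is in main at line 50.
Key observation: Log line 4 is where behavior first shows: 'shape_report: 6 entries, threshold 9' appears instead of 'shape_report: 6 entries, threshold 7'.
Crash: probe_limits, line 32, AssertionError.
Call chain: main -> probe_limits([7, 8, 4, 7, 6, 6], 9) (called at line 52).
First divergence: position 4; shown 'shape_report: 6 entries, threshold 9' vs intended 'shape_report: 6 entries, threshold 7'.
Intended log window:
  2: enter resolve_slot with 6 values
  3: resolve_slot returns 4
  4: shape_report: 6 entries, threshold 7
  5: shape_report done: 8
Execution walk:
  resolve_slot([7, 8, 4, 7, 6, 6]) -> 4  [called from probe_limits, line 29]
  shape_report([7, 8, 4, 7, 6, 6], 9) -> 0  [called from probe_limits, line 30]
Log origins:
  1: logged in main at line 51
  2: logged in resolve_slot at line 2
  3: logged in resolve_slot at line 7
  4: logged in shape_report at line 11
  5: logged in shape_report at line 16
  6: logged in probe_limits at line 31
A correct fix: line 50: replace `9` with `7`.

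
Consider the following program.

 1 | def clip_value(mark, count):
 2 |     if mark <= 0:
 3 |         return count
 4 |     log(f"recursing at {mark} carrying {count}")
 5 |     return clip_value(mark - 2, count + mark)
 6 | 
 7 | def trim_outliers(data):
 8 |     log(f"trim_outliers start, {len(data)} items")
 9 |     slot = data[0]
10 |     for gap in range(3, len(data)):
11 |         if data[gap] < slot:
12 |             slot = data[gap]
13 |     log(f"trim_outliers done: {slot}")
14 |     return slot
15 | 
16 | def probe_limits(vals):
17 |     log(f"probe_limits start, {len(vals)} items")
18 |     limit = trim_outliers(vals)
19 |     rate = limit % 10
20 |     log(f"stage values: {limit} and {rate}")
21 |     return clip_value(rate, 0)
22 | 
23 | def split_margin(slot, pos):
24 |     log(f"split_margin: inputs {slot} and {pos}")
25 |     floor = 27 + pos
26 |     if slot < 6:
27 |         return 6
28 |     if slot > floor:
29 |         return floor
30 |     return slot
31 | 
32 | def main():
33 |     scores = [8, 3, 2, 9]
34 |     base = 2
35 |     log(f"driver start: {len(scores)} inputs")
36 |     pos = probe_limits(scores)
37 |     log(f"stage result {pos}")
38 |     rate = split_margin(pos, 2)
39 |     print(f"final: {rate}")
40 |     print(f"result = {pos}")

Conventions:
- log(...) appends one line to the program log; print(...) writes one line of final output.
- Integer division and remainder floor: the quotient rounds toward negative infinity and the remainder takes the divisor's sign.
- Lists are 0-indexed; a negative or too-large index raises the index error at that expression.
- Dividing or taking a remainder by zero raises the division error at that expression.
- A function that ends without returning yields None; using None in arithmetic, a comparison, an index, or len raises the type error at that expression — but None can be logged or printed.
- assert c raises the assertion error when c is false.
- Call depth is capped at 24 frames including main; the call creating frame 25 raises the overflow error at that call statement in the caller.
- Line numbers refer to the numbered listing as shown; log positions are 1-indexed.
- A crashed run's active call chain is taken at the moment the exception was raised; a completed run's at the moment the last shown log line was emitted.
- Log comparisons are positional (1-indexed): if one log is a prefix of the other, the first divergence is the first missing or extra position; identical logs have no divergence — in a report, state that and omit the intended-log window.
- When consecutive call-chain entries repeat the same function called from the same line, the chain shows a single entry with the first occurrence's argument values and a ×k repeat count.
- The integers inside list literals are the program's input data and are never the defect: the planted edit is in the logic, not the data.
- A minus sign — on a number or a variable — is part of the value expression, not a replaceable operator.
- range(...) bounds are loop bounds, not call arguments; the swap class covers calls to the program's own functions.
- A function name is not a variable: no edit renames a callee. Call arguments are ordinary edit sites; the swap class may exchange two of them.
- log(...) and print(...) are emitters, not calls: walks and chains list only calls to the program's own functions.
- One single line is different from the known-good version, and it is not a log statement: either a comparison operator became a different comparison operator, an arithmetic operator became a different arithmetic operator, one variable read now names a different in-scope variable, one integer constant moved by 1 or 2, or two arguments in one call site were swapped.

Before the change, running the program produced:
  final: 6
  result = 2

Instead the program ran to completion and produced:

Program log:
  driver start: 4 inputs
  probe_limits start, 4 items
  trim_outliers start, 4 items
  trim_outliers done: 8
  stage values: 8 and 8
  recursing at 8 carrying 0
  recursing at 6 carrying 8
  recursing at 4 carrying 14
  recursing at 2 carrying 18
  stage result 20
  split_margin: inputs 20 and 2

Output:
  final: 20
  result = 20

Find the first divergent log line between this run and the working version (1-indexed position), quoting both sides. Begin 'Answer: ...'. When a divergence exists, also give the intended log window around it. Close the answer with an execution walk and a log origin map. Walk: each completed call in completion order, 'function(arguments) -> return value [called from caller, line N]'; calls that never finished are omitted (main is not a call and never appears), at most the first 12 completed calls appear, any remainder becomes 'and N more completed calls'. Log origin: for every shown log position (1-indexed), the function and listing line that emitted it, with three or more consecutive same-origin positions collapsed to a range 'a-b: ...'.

Answer: at position 4 the run shows 'trim_outliers done: 8' where the working version logs 'trim_outliers done: 2'.
Intended log window:
  2: probe_limits start, 4 items
  3: trim_outliers start, 4 items
  4: trim_outliers done: 2
  5: stage values: 2 and 2
Execution walk:
  trim_outliers([8, 3, 2, 9]) -> 8  [called from probe_limits, line 18]
  clip_value(0, 20) -> 20  [called from clip_value, line 5]
  clip_value(2, 18) -> 20  [called from clip_value, line 5]
  clip_value(4, 14) -> 20  [called from clip_value, line 5]
  clip_value(6, 8) -> 20  [called from clip_value, line 5]
  clip_value(8, 0) -> 20  [called from probe_limits, line 21]
  probe_limits([8, 3, 2, 9]) -> 20  [called from main, line 36]
  split_margin(20, 2) -> 20  [called from main, line 38]
Log line origins:
  1: emitted by main (line 35)
  2: emitted by probe_limits (line 17)
  3: emitted by trim_outliers (line 8)
  4: emitted by trim_outliers (line 13)
  5: emitted by probe_limits (line 20)
  6-9: emitted by clip_value (line 4)
  10: emitted by main (line 37)
  11: emitted by split_margin (line 24)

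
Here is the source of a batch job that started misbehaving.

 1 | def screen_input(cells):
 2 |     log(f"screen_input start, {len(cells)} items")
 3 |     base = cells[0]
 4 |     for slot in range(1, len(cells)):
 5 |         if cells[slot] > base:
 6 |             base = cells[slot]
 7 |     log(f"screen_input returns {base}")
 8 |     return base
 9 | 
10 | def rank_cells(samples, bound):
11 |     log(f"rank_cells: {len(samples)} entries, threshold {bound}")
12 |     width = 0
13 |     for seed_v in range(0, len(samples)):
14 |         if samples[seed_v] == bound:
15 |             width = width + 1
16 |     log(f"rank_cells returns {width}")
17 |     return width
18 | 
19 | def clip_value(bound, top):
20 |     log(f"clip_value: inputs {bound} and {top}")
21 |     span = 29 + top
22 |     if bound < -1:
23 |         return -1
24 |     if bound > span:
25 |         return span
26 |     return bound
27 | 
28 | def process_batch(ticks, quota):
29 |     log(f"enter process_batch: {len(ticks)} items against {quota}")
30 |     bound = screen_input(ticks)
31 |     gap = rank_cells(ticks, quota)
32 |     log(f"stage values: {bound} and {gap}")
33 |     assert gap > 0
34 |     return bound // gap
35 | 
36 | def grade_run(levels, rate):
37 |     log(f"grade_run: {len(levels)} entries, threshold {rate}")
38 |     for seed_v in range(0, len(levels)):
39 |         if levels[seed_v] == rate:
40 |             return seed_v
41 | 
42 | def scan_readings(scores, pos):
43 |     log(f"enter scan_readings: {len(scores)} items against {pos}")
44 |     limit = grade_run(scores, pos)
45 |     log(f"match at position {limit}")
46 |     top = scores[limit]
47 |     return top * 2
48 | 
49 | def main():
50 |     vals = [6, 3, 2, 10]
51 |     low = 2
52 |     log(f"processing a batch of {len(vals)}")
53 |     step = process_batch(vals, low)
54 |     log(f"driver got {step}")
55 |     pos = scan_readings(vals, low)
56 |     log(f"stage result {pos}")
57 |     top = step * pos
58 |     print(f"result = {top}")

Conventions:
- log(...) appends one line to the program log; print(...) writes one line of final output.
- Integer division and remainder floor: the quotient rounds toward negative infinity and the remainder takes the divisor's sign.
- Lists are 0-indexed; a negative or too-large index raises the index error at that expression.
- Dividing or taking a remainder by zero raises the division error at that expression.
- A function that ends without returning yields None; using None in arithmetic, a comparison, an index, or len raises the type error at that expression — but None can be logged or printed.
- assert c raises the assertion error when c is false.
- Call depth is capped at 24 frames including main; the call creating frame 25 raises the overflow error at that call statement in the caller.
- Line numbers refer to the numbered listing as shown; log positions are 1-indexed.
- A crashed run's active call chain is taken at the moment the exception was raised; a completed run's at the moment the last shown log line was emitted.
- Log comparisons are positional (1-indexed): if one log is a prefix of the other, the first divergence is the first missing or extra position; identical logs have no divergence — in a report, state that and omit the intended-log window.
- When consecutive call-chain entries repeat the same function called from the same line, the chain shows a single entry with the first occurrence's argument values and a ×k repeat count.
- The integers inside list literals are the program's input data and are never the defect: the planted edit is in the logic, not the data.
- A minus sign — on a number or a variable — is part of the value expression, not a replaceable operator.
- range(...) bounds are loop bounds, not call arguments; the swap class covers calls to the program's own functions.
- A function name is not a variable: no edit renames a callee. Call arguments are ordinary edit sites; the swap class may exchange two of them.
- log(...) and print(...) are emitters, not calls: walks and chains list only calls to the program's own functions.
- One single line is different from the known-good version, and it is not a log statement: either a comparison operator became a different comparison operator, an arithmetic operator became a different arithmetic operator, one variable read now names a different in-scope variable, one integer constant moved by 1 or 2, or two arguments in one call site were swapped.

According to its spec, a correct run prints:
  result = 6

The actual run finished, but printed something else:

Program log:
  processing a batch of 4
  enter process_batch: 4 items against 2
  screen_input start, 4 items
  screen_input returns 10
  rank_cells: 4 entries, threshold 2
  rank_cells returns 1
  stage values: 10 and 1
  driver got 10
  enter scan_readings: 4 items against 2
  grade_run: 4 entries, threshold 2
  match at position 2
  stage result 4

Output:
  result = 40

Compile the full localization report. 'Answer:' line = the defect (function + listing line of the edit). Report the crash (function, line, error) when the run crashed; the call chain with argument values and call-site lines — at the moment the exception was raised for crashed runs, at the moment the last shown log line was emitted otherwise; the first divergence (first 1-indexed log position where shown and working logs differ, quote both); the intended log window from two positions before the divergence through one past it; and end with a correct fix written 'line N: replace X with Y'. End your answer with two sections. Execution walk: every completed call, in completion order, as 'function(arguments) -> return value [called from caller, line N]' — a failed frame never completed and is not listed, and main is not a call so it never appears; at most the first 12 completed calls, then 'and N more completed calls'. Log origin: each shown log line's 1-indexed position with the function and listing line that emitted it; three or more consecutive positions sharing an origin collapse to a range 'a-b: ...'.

Answer: the defect is in main at line 57.
Core observation: Every logged value matches the working version; the printed result is what differs.
Call chain: main.
First divergence: none; the two logs match at every position.
Execution walk:
  screen_input([6, 3, 2, 10]) -> 10  [called from process_batch, line 30]
  rank_cells([6, 3, 2, 10], 2) -> 1  [called from process_batch, line 31]
  process_batch([6, 3, 2, 10], 2) -> 10  [called from main, line 53]
  grade_run([6, 3, 2, 10], 2) -> 2  [called from scan_readings, line 44]
  scan_readings([6, 3, 2, 10], 2) -> 4  [called from main, line 55]
Log origin:
  1: logged in main at line 52
  2: logged in process_batch at line 29
  3: logged in screen_input at line 2
  4: logged in screen_input at line 7
  5: logged in rank_cells at line 11
  6: logged in rank_cells at line 16
  7: logged in process_batch at line 32
  8: logged in main at line 54
  9: logged in scan_readings at line 43
  10: logged in grade_run at line 37
  11: logged in scan_readings at line 45
  12: logged in main at line 56
A correct fix: line 57: replace `*` with `-`.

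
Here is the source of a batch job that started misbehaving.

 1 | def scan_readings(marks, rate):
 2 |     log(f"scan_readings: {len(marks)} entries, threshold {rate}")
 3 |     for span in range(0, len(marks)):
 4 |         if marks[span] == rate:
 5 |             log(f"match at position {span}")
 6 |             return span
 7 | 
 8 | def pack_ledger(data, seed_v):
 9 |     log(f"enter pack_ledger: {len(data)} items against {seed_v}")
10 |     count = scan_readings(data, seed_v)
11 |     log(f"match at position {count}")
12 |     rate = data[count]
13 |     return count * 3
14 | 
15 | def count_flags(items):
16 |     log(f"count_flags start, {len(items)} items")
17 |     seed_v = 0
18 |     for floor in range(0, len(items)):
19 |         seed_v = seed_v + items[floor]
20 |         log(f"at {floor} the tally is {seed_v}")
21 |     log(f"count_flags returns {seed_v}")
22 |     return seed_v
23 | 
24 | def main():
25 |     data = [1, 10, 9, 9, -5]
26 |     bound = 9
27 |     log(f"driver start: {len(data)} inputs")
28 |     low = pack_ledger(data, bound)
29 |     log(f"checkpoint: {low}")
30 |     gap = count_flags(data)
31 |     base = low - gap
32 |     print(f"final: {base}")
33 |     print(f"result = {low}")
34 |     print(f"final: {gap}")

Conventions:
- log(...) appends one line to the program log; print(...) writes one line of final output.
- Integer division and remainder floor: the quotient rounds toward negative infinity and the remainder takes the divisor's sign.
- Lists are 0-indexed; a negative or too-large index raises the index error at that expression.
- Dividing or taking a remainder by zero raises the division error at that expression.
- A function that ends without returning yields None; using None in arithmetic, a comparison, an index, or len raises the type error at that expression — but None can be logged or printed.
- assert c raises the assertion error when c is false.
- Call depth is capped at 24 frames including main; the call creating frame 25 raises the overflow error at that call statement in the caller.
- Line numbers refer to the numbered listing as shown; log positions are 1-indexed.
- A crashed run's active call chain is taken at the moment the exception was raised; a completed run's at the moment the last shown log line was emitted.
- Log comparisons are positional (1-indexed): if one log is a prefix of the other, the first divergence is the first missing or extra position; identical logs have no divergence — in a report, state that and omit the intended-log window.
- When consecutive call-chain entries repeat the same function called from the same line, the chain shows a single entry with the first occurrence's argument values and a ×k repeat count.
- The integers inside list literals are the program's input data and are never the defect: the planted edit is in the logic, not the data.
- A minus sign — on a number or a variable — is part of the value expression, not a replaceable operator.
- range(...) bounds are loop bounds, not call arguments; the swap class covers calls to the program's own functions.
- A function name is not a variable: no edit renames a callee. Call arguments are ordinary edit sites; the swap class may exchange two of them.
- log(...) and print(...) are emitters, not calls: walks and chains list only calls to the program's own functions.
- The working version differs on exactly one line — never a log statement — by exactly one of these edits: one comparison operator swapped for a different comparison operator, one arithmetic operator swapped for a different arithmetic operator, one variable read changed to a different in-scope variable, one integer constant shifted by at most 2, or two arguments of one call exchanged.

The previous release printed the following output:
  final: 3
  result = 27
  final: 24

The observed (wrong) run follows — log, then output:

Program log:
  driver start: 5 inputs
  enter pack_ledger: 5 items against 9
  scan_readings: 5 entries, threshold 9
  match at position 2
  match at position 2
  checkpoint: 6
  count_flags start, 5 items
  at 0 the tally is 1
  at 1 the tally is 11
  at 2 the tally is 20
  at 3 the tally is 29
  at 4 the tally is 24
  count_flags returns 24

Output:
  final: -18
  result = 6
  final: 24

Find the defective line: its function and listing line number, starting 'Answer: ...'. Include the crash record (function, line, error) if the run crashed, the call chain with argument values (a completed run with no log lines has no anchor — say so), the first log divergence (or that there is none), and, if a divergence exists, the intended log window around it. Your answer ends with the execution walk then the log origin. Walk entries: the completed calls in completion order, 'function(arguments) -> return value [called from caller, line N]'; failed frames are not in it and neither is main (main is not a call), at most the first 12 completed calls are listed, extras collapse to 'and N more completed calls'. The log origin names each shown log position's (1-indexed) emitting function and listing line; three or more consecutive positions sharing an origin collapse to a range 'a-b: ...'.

Answer: the defect is in pack_ledger at line 13.
Key observation: Everything matches until log position 6, which reads 'checkpoint: 6' in place of 'checkpoint: 27'.
Call chain: main -> count_flags([1, 10, 9, 9, -5]) (called at line 30).
First divergence: position 6 — the shown line 'checkpoint: 6' should read 'checkpoint: 27'.
Intended log window:
  4: match at position 2
  5: match at position 2
  6: checkpoint: 27
  7: count_flags start, 5 items
Execution walk:
  scan_readings([1, 10, 9, 9, -5], 9) -> 2  [called from pack_ledger, line 10]
  pack_ledger([1, 10, 9, 9, -5], 9) -> 6  [called from main, line 28]
  count_flags([1, 10, 9, 9, -5]) -> 24  [called from main, line 30]
Origin of each log line:
  1: emitted by main (line 27)
  2: emitted by pack_ledger (line 9)
  3: emitted by scan_readings (line 2)
  4: emitted by scan_readings (line 5)
  5: emitted by pack_ledger (line 11)
  6: emitted by main (line 29)
  7: emitted by count_flags (line 16)
  8-12: emitted by count_flags (line 20)
  13: emitted by count_flags (line 21)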